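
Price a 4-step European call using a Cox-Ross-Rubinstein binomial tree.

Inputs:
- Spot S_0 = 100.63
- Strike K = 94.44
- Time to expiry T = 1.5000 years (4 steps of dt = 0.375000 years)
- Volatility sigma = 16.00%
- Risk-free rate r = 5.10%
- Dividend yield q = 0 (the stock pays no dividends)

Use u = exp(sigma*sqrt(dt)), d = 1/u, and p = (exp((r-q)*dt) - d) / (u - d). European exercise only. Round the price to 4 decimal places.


dt = T/N = 0.375000
u = exp(sigma*sqrt(dt)) = 1.102940; d = 1/u = 0.906667
p = (exp((r-q)*dt) - d) / (u - d) = 0.573903
Discount per step: exp(-r*dt) = 0.981057
Stock lattice S(k, i) with i counting down-moves:
  k=0: S(0,0) = 100.6300
  k=1: S(1,0) = 110.9889; S(1,1) = 91.2379
  k=2: S(2,0) = 122.4141; S(2,1) = 100.6300; S(2,2) = 82.7225
  k=3: S(3,0) = 135.0154; S(3,1) = 110.9889; S(3,2) = 91.2379; S(3,3) = 75.0018
  k=4: S(4,0) = 148.9140; S(4,1) = 122.4141; S(4,2) = 100.6300; S(4,3) = 82.7225; S(4,4) = 68.0017
Terminal payoffs V(N, i) = max(S_T - K, 0):
  V(4,0) = 54.473974; V(4,1) = 27.974105; V(4,2) = 6.190000; V(4,3) = 0.000000; V(4,4) = 0.000000
Backward induction: V(k, i) = exp(-r*dt) * [p * V(k+1, i) + (1-p) * V(k+1, i+1)].
  V(3,0) = exp(-r*dt) * [p*54.473974 + (1-p)*27.974105] = 42.364450
  V(3,1) = exp(-r*dt) * [p*27.974105 + (1-p)*6.190000] = 18.337883
  V(3,2) = exp(-r*dt) * [p*6.190000 + (1-p)*0.000000] = 3.485166
  V(3,3) = exp(-r*dt) * [p*0.000000 + (1-p)*0.000000] = 0.000000
  V(2,0) = exp(-r*dt) * [p*42.364450 + (1-p)*18.337883] = 31.518222
  V(2,1) = exp(-r*dt) * [p*18.337883 + (1-p)*3.485166] = 11.781696
  V(2,2) = exp(-r*dt) * [p*3.485166 + (1-p)*0.000000] = 1.962259
  V(1,0) = exp(-r*dt) * [p*31.518222 + (1-p)*11.781696] = 22.670802
  V(1,1) = exp(-r*dt) * [p*11.781696 + (1-p)*1.962259] = 7.453742
  V(0,0) = exp(-r*dt) * [p*22.670802 + (1-p)*7.453742] = 15.880230

Answer: Price = V(0,0) = 15.8802


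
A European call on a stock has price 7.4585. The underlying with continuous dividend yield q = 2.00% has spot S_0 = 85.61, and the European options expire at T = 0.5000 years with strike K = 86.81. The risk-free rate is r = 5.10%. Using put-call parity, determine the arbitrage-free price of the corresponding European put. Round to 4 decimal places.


Answer: Put price = 7.3247

Derivation:
Put-call parity: C - P = S_0 * exp(-qT) - K * exp(-rT).
S_0 * exp(-qT) = 85.6100 * 0.99004983 = 84.75816627
K * exp(-rT) = 86.8100 * 0.97482238 = 84.62433072
P = C - S*exp(-qT) + K*exp(-rT)
P = 7.4585 - 84.75816627 + 84.62433072 = 7.3247


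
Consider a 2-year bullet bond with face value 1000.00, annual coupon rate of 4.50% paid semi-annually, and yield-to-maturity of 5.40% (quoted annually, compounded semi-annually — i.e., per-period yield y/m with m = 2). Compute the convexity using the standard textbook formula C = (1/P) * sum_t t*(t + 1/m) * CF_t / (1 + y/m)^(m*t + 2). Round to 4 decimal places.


Coupon per period c = face * coupon_rate / m = 22.500000
Periods per year m = 2; per-period yield y/m = 0.027000
Number of cashflows N = 4
Cashflows (t years, CF_t, discount factor 1/(1+y/m)^(m*t), PV):
  t = 0.5000: CF_t = 22.500000, DF = 0.973710, PV = 21.908471
  t = 1.0000: CF_t = 22.500000, DF = 0.948111, PV = 21.332494
  t = 1.5000: CF_t = 22.500000, DF = 0.923185, PV = 20.771659
  t = 2.0000: CF_t = 1022.500000, DF = 0.898914, PV = 919.139737
Price P = sum_t PV_t = 983.152361
Convexity numerator sum_t t*(t + 1/m) * CF_t / (1+y/m)^(m*t + 2):
  t = 0.5000: term = 10.385830
  t = 1.0000: term = 30.338353
  t = 1.5000: term = 59.081506
  t = 2.0000: term = 4357.231749
Convexity = (1/P) * sum = 4457.037437 / 983.152361 = 4.533415

Answer: Convexity = 4.5334


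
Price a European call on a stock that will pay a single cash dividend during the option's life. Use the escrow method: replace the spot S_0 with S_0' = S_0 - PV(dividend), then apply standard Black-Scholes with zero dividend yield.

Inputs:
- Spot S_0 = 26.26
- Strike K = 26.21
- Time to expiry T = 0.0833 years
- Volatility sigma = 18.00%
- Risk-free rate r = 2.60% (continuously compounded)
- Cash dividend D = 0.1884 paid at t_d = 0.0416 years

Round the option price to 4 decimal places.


Answer: Price = 0.5014

Derivation:
PV(D) = D * exp(-r * t_d) = 0.1884 * 0.99891898 = 0.18819634
S_0' = S_0 - PV(D) = 26.2600 - 0.18819634 = 26.07180366
d1 = (ln(S_0'/K) + (r + sigma^2/2)*T) / (sigma*sqrt(T)) = -0.03409640
d2 = d1 - sigma*sqrt(T) = -0.08604753
exp(-rT) = 0.99783654
N(d1) = 0.48640014; N(d2) = 0.46571432
C = S_0' * N(d1) - K * exp(-rT) * N(d2) = 26.07180366 * 0.48640014 - 26.2100 * 0.99783654 * 0.46571432 = 0.5014


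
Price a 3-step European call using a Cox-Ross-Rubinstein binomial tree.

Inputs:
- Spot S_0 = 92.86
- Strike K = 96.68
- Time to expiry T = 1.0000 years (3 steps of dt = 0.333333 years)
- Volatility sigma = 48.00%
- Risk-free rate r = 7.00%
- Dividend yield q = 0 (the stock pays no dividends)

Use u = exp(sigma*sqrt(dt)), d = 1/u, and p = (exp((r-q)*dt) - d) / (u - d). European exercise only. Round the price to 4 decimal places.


Answer: Price = V(0,0) = 20.0417

Derivation:
dt = T/N = 0.333333
u = exp(sigma*sqrt(dt)) = 1.319335; d = 1/u = 0.757957
p = (exp((r-q)*dt) - d) / (u - d) = 0.473211
Discount per step: exp(-r*dt) = 0.976937
Stock lattice S(k, i) with i counting down-moves:
  k=0: S(0,0) = 92.8600
  k=1: S(1,0) = 122.5135; S(1,1) = 70.3839
  k=2: S(2,0) = 161.6364; S(2,1) = 92.8600; S(2,2) = 53.3480
  k=3: S(3,0) = 213.2526; S(3,1) = 122.5135; S(3,2) = 70.3839; S(3,3) = 40.4355
Terminal payoffs V(N, i) = max(S_T - K, 0):
  V(3,0) = 116.572598; V(3,1) = 25.833486; V(3,2) = 0.000000; V(3,3) = 0.000000
Backward induction: V(k, i) = exp(-r*dt) * [p * V(k+1, i) + (1-p) * V(k+1, i+1)].
  V(2,0) = exp(-r*dt) * [p*116.572598 + (1-p)*25.833486] = 67.186131
  V(2,1) = exp(-r*dt) * [p*25.833486 + (1-p)*0.000000] = 11.942751
  V(2,2) = exp(-r*dt) * [p*0.000000 + (1-p)*0.000000] = 0.000000
  V(1,0) = exp(-r*dt) * [p*67.186131 + (1-p)*11.942751] = 37.206180
  V(1,1) = exp(-r*dt) * [p*11.942751 + (1-p)*0.000000] = 5.521102
  V(0,0) = exp(-r*dt) * [p*37.206180 + (1-p)*5.521102] = 20.041694


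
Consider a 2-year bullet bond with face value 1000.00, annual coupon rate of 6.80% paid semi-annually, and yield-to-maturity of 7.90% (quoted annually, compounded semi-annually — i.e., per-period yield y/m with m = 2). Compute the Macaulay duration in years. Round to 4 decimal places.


Answer: Macaulay duration = 1.9024 years

Derivation:
Coupon per period c = face * coupon_rate / m = 34.000000
Periods per year m = 2; per-period yield y/m = 0.039500
Number of cashflows N = 4
Cashflows (t years, CF_t, discount factor 1/(1+y/m)^(m*t), PV):
  t = 0.5000: CF_t = 34.000000, DF = 0.962001, PV = 32.708033
  t = 1.0000: CF_t = 34.000000, DF = 0.925446, PV = 31.465159
  t = 1.5000: CF_t = 34.000000, DF = 0.890280, PV = 30.269513
  t = 2.0000: CF_t = 1034.000000, DF = 0.856450, PV = 885.569324
Price P = sum_t PV_t = 980.012029
Macaulay numerator sum_t t * PV_t:
  t * PV_t at t = 0.5000: 16.354016
  t * PV_t at t = 1.0000: 31.465159
  t * PV_t at t = 1.5000: 45.404270
  t * PV_t at t = 2.0000: 1771.138647
Macaulay duration D = (sum_t t * PV_t) / P = 1864.362092 / 980.012029 = 1.902387


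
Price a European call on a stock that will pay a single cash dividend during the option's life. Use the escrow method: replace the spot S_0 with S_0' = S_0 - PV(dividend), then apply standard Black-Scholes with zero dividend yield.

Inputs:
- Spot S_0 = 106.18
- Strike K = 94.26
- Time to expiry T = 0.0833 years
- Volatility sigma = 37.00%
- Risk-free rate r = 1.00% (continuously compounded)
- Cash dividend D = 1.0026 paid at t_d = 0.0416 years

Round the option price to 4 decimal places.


Answer: Price = 11.8251

Derivation:
PV(D) = D * exp(-r * t_d) = 1.0026 * 0.99958409 = 1.00218301
S_0' = S_0 - PV(D) = 106.1800 - 1.00218301 = 105.17781699
d1 = (ln(S_0'/K) + (r + sigma^2/2)*T) / (sigma*sqrt(T)) = 1.08748083
d2 = d1 - sigma*sqrt(T) = 0.98069239
exp(-rT) = 0.99916735
N(d1) = 0.86158782; N(d2) = 0.83662777
C = S_0' * N(d1) - K * exp(-rT) * N(d2) = 105.17781699 * 0.86158782 - 94.2600 * 0.99916735 * 0.83662777 = 11.8251


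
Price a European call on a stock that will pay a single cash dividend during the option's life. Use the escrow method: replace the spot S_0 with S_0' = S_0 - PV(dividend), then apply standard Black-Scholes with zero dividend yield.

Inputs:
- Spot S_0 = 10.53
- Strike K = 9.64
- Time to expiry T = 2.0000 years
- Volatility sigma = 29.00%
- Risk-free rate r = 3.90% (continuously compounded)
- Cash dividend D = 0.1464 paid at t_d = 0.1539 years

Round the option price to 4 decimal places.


PV(D) = D * exp(-r * t_d) = 0.1464 * 0.99401588 = 0.14552392
S_0' = S_0 - PV(D) = 10.5300 - 0.14552392 = 10.38447608
d1 = (ln(S_0'/K) + (r + sigma^2/2)*T) / (sigma*sqrt(T)) = 0.57663558
d2 = d1 - sigma*sqrt(T) = 0.16651364
exp(-rT) = 0.92496443
N(d1) = 0.71790717; N(d2) = 0.56612363
C = S_0' * N(d1) - K * exp(-rT) * N(d2) = 10.38447608 * 0.71790717 - 9.6400 * 0.92496443 * 0.56612363 = 2.4072

Answer: Price = 2.4072


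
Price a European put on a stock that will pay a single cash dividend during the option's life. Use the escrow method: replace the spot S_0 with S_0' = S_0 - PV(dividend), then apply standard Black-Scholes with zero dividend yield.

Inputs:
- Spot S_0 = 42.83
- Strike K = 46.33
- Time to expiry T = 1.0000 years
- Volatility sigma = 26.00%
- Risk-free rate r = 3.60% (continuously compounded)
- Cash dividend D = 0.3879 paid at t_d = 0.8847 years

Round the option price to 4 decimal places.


PV(D) = D * exp(-r * t_d) = 0.3879 * 0.96865264 = 0.37574036
S_0' = S_0 - PV(D) = 42.8300 - 0.37574036 = 42.45425964
d1 = (ln(S_0'/K) + (r + sigma^2/2)*T) / (sigma*sqrt(T)) = -0.06754787
d2 = d1 - sigma*sqrt(T) = -0.32754787
exp(-rT) = 0.96464029
N(-d1) = 0.52692722; N(-d2) = 0.62837323
P = K * exp(-rT) * N(-d2) - S_0' * N(-d1) = 46.3300 * 0.96464029 * 0.62837323 - 42.45425964 * 0.52692722 = 5.7128

Answer: Price = 5.7128


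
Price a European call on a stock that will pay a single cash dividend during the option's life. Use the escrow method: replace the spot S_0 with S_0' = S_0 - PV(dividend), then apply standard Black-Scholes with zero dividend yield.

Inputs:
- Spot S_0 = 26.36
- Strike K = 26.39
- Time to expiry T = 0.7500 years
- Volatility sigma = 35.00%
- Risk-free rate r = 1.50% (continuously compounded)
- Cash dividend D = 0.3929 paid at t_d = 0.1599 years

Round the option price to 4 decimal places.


Answer: Price = 3.0728

Derivation:
PV(D) = D * exp(-r * t_d) = 0.3929 * 0.99760437 = 0.39195876
S_0' = S_0 - PV(D) = 26.3600 - 0.39195876 = 25.96804124
d1 = (ln(S_0'/K) + (r + sigma^2/2)*T) / (sigma*sqrt(T)) = 0.13549239
d2 = d1 - sigma*sqrt(T) = -0.16761650
exp(-rT) = 0.98881304
N(d1) = 0.55388871; N(d2) = 0.43344249
C = S_0' * N(d1) - K * exp(-rT) * N(d2) = 25.96804124 * 0.55388871 - 26.3900 * 0.98881304 * 0.43344249 = 3.0728


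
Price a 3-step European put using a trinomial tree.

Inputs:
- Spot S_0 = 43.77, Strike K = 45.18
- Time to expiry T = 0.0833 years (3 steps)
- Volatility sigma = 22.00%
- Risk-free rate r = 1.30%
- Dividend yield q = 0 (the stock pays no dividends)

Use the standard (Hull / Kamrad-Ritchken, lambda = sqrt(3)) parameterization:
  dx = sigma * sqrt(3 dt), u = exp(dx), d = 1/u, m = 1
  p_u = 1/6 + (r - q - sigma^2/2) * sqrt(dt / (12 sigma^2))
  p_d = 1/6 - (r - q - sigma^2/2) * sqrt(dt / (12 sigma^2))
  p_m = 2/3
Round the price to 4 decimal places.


dt = T/N = 0.027767; dx = sigma*sqrt(3*dt) = 0.063496
u = exp(dx) = 1.065555; d = 1/u = 0.938478
p_u = 0.164218, p_m = 0.666667, p_d = 0.169116
Discount per step: exp(-r*dt) = 0.999639
Stock lattice S(k, j) with j the centered position index:
  k=0: S(0,+0) = 43.7700
  k=1: S(1,-1) = 41.0772; S(1,+0) = 43.7700; S(1,+1) = 46.6393
  k=2: S(2,-2) = 38.5500; S(2,-1) = 41.0772; S(2,+0) = 43.7700; S(2,+1) = 46.6393; S(2,+2) = 49.6968
  k=3: S(3,-3) = 36.1784; S(3,-2) = 38.5500; S(3,-1) = 41.0772; S(3,+0) = 43.7700; S(3,+1) = 46.6393; S(3,+2) = 49.6968; S(3,+3) = 52.9547
Terminal payoffs V(N, j) = max(K - S_T, 0):
  V(3,-3) = 9.001639; V(3,-2) = 6.629965; V(3,-1) = 4.102816; V(3,+0) = 1.410000; V(3,+1) = 0.000000; V(3,+2) = 0.000000; V(3,+3) = 0.000000
Backward induction: V(k, j) = exp(-r*dt) * [p_u * V(k+1, j+1) + p_m * V(k+1, j) + p_d * V(k+1, j-1)]
  V(2,-2) = exp(-r*dt) * [p_u*4.102816 + p_m*6.629965 + p_d*9.001639] = 6.613662
  V(2,-1) = exp(-r*dt) * [p_u*1.410000 + p_m*4.102816 + p_d*6.629965] = 4.086513
  V(2,+0) = exp(-r*dt) * [p_u*0.000000 + p_m*1.410000 + p_d*4.102816] = 1.633260
  V(2,+1) = exp(-r*dt) * [p_u*0.000000 + p_m*0.000000 + p_d*1.410000] = 0.238367
  V(2,+2) = exp(-r*dt) * [p_u*0.000000 + p_m*0.000000 + p_d*0.000000] = 0.000000
  V(1,-1) = exp(-r*dt) * [p_u*1.633260 + p_m*4.086513 + p_d*6.613662] = 4.109542
  V(1,+0) = exp(-r*dt) * [p_u*0.238367 + p_m*1.633260 + p_d*4.086513] = 1.818421
  V(1,+1) = exp(-r*dt) * [p_u*0.000000 + p_m*0.238367 + p_d*1.633260] = 0.434964
  V(0,+0) = exp(-r*dt) * [p_u*0.434964 + p_m*1.818421 + p_d*4.109542] = 1.977982

Answer: Price = V(0,0) = 1.9780


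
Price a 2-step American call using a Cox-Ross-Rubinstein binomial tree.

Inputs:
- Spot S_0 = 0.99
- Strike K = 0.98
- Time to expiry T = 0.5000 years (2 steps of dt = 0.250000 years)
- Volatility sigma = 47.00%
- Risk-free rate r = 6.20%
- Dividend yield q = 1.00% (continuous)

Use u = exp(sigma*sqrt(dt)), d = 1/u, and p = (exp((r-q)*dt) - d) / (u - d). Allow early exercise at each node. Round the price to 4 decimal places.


Answer: Price = V(0,0) = 0.1337

Derivation:
dt = T/N = 0.250000
u = exp(sigma*sqrt(dt)) = 1.264909; d = 1/u = 0.790571
p = (exp((r-q)*dt) - d) / (u - d) = 0.469104
Discount per step: exp(-r*dt) = 0.984620
Stock lattice S(k, i) with i counting down-moves:
  k=0: S(0,0) = 0.9900
  k=1: S(1,0) = 1.2523; S(1,1) = 0.7827
  k=2: S(2,0) = 1.5840; S(2,1) = 0.9900; S(2,2) = 0.6188
Terminal payoffs V(N, i) = max(S_T - K, 0):
  V(2,0) = 0.603994; V(2,1) = 0.010000; V(2,2) = 0.000000
Backward induction: V(k, i) = exp(-r*dt) * [p * V(k+1, i) + (1-p) * V(k+1, i+1)]; then take max(V_cont, immediate exercise) for American.
  V(1,0) = exp(-r*dt) * [p*0.603994 + (1-p)*0.010000] = 0.284206; exercise = 0.272260; V(1,0) = max -> 0.284206
  V(1,1) = exp(-r*dt) * [p*0.010000 + (1-p)*0.000000] = 0.004619; exercise = 0.000000; V(1,1) = max -> 0.004619
  V(0,0) = exp(-r*dt) * [p*0.284206 + (1-p)*0.004619] = 0.133686; exercise = 0.010000; V(0,0) = max -> 0.133686


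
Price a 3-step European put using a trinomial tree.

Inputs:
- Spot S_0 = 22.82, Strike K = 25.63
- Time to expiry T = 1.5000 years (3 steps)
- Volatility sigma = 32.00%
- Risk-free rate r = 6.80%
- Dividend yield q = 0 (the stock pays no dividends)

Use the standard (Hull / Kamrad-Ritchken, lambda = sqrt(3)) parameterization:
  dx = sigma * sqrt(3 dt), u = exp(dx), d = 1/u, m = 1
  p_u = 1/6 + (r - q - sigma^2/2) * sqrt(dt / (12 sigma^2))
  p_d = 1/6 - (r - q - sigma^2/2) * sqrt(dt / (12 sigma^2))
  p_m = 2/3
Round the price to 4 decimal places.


dt = T/N = 0.500000; dx = sigma*sqrt(3*dt) = 0.391918
u = exp(dx) = 1.479817; d = 1/u = 0.675759
p_u = 0.177383, p_m = 0.666667, p_d = 0.155950
Discount per step: exp(-r*dt) = 0.966572
Stock lattice S(k, j) with j the centered position index:
  k=0: S(0,+0) = 22.8200
  k=1: S(1,-1) = 15.4208; S(1,+0) = 22.8200; S(1,+1) = 33.7694
  k=2: S(2,-2) = 10.4208; S(2,-1) = 15.4208; S(2,+0) = 22.8200; S(2,+1) = 33.7694; S(2,+2) = 49.9726
  k=3: S(3,-3) = 7.0419; S(3,-2) = 10.4208; S(3,-1) = 15.4208; S(3,+0) = 22.8200; S(3,+1) = 33.7694; S(3,+2) = 49.9726; S(3,+3) = 73.9502
Terminal payoffs V(N, j) = max(K - S_T, 0):
  V(3,-3) = 18.588070; V(3,-2) = 15.209233; V(3,-1) = 10.209173; V(3,+0) = 2.810000; V(3,+1) = 0.000000; V(3,+2) = 0.000000; V(3,+3) = 0.000000
Backward induction: V(k, j) = exp(-r*dt) * [p_u * V(k+1, j+1) + p_m * V(k+1, j) + p_d * V(k+1, j-1)]
  V(2,-2) = exp(-r*dt) * [p_u*10.209173 + p_m*15.209233 + p_d*18.588070] = 14.352849
  V(2,-1) = exp(-r*dt) * [p_u*2.810000 + p_m*10.209173 + p_d*15.209233] = 9.352975
  V(2,+0) = exp(-r*dt) * [p_u*0.000000 + p_m*2.810000 + p_d*10.209173] = 3.349610
  V(2,+1) = exp(-r*dt) * [p_u*0.000000 + p_m*0.000000 + p_d*2.810000] = 0.423571
  V(2,+2) = exp(-r*dt) * [p_u*0.000000 + p_m*0.000000 + p_d*0.000000] = 0.000000
  V(1,-1) = exp(-r*dt) * [p_u*3.349610 + p_m*9.352975 + p_d*14.352849] = 8.764687
  V(1,+0) = exp(-r*dt) * [p_u*0.423571 + p_m*3.349610 + p_d*9.352975] = 3.640887
  V(1,+1) = exp(-r*dt) * [p_u*0.000000 + p_m*0.423571 + p_d*3.349610] = 0.777851
  V(0,+0) = exp(-r*dt) * [p_u*0.777851 + p_m*3.640887 + p_d*8.764687] = 3.800646

Answer: Price = V(0,0) = 3.8006


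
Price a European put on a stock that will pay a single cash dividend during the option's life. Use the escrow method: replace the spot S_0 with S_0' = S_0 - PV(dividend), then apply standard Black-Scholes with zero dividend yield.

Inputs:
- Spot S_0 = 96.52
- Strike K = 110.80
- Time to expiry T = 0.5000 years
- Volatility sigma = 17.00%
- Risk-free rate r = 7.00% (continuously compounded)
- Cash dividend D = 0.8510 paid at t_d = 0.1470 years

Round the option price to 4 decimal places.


PV(D) = D * exp(-r * t_d) = 0.8510 * 0.98976276 = 0.84228811
S_0' = S_0 - PV(D) = 96.5200 - 0.84228811 = 95.67771189
d1 = (ln(S_0'/K) + (r + sigma^2/2)*T) / (sigma*sqrt(T)) = -0.86946181
d2 = d1 - sigma*sqrt(T) = -0.98966997
exp(-rT) = 0.96560542
N(-d1) = 0.80770271; N(-d2) = 0.83883227
P = K * exp(-rT) * N(-d2) - S_0' * N(-d1) = 110.8000 * 0.96560542 * 0.83883227 - 95.67771189 * 0.80770271 = 12.4667

Answer: Price = 12.4667


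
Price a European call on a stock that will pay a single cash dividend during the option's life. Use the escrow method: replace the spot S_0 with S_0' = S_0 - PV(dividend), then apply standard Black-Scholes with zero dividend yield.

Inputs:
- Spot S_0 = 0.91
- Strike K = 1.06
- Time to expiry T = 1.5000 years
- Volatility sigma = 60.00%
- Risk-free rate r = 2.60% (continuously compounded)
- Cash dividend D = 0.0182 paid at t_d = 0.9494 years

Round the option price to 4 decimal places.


PV(D) = D * exp(-r * t_d) = 0.0182 * 0.97561777 = 0.01775624
S_0' = S_0 - PV(D) = 0.9100 - 0.01775624 = 0.89224376
d1 = (ln(S_0'/K) + (r + sigma^2/2)*T) / (sigma*sqrt(T)) = 0.18604579
d2 = d1 - sigma*sqrt(T) = -0.54880113
exp(-rT) = 0.96175071
N(d1) = 0.57379557; N(d2) = 0.29157097
C = S_0' * N(d1) - K * exp(-rT) * N(d2) = 0.89224376 * 0.57379557 - 1.0600 * 0.96175071 * 0.29157097 = 0.2147

Answer: Price = 0.2147


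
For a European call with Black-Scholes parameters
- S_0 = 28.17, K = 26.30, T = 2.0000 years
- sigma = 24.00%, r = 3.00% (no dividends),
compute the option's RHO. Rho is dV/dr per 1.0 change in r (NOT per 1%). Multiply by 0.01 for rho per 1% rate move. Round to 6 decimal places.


Answer: Rho = 28.877502

Derivation:
d1 = 0.5488581771; d2 = 0.2094469222
phi(d1) = 0.3431590686; exp(-qT) = 1.0000000000; exp(-rT) = 0.9417645336
N(d2) = 0.5829503168
Rho = K*T*exp(-rT)*N(d2) = 26.3000 * 2.0000 * 0.9417645336 * 0.5829503168 = 28.877502


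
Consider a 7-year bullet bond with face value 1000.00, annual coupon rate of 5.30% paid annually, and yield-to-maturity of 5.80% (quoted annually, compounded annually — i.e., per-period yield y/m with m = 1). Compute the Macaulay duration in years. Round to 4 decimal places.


Answer: Macaulay duration = 6.0112 years

Derivation:
Coupon per period c = face * coupon_rate / m = 53.000000
Periods per year m = 1; per-period yield y/m = 0.058000
Number of cashflows N = 7
Cashflows (t years, CF_t, discount factor 1/(1+y/m)^(m*t), PV):
  t = 1.0000: CF_t = 53.000000, DF = 0.945180, PV = 50.094518
  t = 2.0000: CF_t = 53.000000, DF = 0.893364, PV = 47.348316
  t = 3.0000: CF_t = 53.000000, DF = 0.844390, PV = 44.752661
  t = 4.0000: CF_t = 53.000000, DF = 0.798100, PV = 42.299302
  t = 5.0000: CF_t = 53.000000, DF = 0.754348, PV = 39.980436
  t = 6.0000: CF_t = 53.000000, DF = 0.712994, PV = 37.788692
  t = 7.0000: CF_t = 1053.000000, DF = 0.673908, PV = 709.624657
Price P = sum_t PV_t = 971.888582
Macaulay numerator sum_t t * PV_t:
  t * PV_t at t = 1.0000: 50.094518
  t * PV_t at t = 2.0000: 94.696631
  t * PV_t at t = 3.0000: 134.257984
  t * PV_t at t = 4.0000: 169.197207
  t * PV_t at t = 5.0000: 199.902182
  t * PV_t at t = 6.0000: 226.732154
  t * PV_t at t = 7.0000: 4967.372599
Macaulay duration D = (sum_t t * PV_t) / P = 5842.253275 / 971.888582 = 6.011238


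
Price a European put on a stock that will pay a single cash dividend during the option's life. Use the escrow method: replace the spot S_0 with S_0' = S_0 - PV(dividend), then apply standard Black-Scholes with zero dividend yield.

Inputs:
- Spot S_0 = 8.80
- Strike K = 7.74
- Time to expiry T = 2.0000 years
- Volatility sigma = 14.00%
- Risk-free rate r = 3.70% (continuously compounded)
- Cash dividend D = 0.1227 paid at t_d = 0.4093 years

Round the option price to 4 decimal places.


Answer: Price = 0.1422

Derivation:
PV(D) = D * exp(-r * t_d) = 0.1227 * 0.98497000 = 0.12085582
S_0' = S_0 - PV(D) = 8.8000 - 0.12085582 = 8.67914418
d1 = (ln(S_0'/K) + (r + sigma^2/2)*T) / (sigma*sqrt(T)) = 1.05117100
d2 = d1 - sigma*sqrt(T) = 0.85318110
exp(-rT) = 0.92867169
N(-d1) = 0.14659003; N(-d2) = 0.19677944
P = K * exp(-rT) * N(-d2) - S_0' * N(-d1) = 7.7400 * 0.92867169 * 0.19677944 - 8.67914418 * 0.14659003 = 0.1422


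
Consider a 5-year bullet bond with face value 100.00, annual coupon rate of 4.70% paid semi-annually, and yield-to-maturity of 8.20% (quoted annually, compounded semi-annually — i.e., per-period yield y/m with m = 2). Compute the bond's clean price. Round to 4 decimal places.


Answer: Price = 85.8763

Derivation:
Coupon per period c = face * coupon_rate / m = 2.350000
Periods per year m = 2; per-period yield y/m = 0.041000
Number of cashflows N = 10
Cashflows (t years, CF_t, discount factor 1/(1+y/m)^(m*t), PV):
  t = 0.5000: CF_t = 2.350000, DF = 0.960615, PV = 2.257445
  t = 1.0000: CF_t = 2.350000, DF = 0.922781, PV = 2.168535
  t = 1.5000: CF_t = 2.350000, DF = 0.886437, PV = 2.083127
  t = 2.0000: CF_t = 2.350000, DF = 0.851524, PV = 2.001082
  t = 2.5000: CF_t = 2.350000, DF = 0.817987, PV = 1.922269
  t = 3.0000: CF_t = 2.350000, DF = 0.785770, PV = 1.846560
  t = 3.5000: CF_t = 2.350000, DF = 0.754823, PV = 1.773833
  t = 4.0000: CF_t = 2.350000, DF = 0.725094, PV = 1.703970
  t = 4.5000: CF_t = 2.350000, DF = 0.696536, PV = 1.636859
  t = 5.0000: CF_t = 102.350000, DF = 0.669103, PV = 68.482649
Price P = sum_t PV_t = 85.876330


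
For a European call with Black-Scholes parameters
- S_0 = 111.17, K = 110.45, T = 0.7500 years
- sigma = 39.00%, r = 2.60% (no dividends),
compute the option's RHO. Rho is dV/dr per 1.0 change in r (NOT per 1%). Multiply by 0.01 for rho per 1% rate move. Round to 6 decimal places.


Answer: Rho = 37.644628

Derivation:
d1 = 0.2458479767; d2 = -0.0919019308
phi(d1) = 0.3870663526; exp(-qT) = 1.0000000000; exp(-rT) = 0.9806888952
N(d2) = 0.4633879787
Rho = K*T*exp(-rT)*N(d2) = 110.4500 * 0.7500 * 0.9806888952 * 0.4633879787 = 37.644628


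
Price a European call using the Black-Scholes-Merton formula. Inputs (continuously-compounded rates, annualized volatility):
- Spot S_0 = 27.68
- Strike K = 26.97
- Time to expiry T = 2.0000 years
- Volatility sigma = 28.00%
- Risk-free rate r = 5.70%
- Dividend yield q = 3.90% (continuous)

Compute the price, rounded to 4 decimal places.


Answer: Price = 4.7140

Derivation:
d1 = (ln(S/K) + (r - q + 0.5*sigma^2) * T) / (sigma * sqrt(T)) = 0.35452565
d2 = d1 - sigma * sqrt(T) = -0.04145415
exp(-rT) = 0.89225796; exp(-qT) = 0.92496443
C = S_0 * exp(-qT) * N(d1) - K * exp(-rT) * N(d2)
N(d1) = 0.63852751; N(d2) = 0.48346692
C = 27.6800 * 0.92496443 * 0.63852751 - 26.9700 * 0.89225796 * 0.48346692 = 4.7140


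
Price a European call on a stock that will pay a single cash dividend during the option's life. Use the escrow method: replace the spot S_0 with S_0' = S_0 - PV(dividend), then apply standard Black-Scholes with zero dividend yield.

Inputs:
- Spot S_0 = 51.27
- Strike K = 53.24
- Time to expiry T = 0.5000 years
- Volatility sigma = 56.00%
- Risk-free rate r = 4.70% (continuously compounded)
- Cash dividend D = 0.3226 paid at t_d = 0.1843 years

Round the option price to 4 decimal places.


PV(D) = D * exp(-r * t_d) = 0.3226 * 0.99137531 = 0.31981767
S_0' = S_0 - PV(D) = 51.2700 - 0.31981767 = 50.95018233
d1 = (ln(S_0'/K) + (r + sigma^2/2)*T) / (sigma*sqrt(T)) = 0.14631642
d2 = d1 - sigma*sqrt(T) = -0.24966338
exp(-rT) = 0.97677397
N(d1) = 0.55816420; N(d2) = 0.40142384
C = S_0' * N(d1) - K * exp(-rT) * N(d2) = 50.95018233 * 0.55816420 - 53.2400 * 0.97677397 * 0.40142384 = 7.5631

Answer: Price = 7.5631


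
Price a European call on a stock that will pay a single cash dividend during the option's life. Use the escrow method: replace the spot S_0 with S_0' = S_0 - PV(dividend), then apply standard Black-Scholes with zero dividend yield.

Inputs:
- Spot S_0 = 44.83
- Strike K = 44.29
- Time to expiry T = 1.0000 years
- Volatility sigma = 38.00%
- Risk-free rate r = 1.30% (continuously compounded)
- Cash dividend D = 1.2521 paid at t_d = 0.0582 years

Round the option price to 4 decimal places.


PV(D) = D * exp(-r * t_d) = 1.2521 * 0.99924369 = 1.25115302
S_0' = S_0 - PV(D) = 44.8300 - 1.25115302 = 43.57884698
d1 = (ln(S_0'/K) + (r + sigma^2/2)*T) / (sigma*sqrt(T)) = 0.18161304
d2 = d1 - sigma*sqrt(T) = -0.19838696
exp(-rT) = 0.98708414
N(d1) = 0.57205679; N(d2) = 0.42137116
C = S_0' * N(d1) - K * exp(-rT) * N(d2) = 43.57884698 * 0.57205679 - 44.2900 * 0.98708414 * 0.42137116 = 6.5081

Answer: Price = 6.5081


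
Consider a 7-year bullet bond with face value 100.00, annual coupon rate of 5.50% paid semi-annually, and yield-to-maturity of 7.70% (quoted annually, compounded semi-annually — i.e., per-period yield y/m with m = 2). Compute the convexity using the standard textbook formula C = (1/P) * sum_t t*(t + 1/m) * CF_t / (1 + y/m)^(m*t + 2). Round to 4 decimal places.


Answer: Convexity = 37.9210

Derivation:
Coupon per period c = face * coupon_rate / m = 2.750000
Periods per year m = 2; per-period yield y/m = 0.038500
Number of cashflows N = 14
Cashflows (t years, CF_t, discount factor 1/(1+y/m)^(m*t), PV):
  t = 0.5000: CF_t = 2.750000, DF = 0.962927, PV = 2.648050
  t = 1.0000: CF_t = 2.750000, DF = 0.927229, PV = 2.549880
  t = 1.5000: CF_t = 2.750000, DF = 0.892854, PV = 2.455349
  t = 2.0000: CF_t = 2.750000, DF = 0.859754, PV = 2.364322
  t = 2.5000: CF_t = 2.750000, DF = 0.827880, PV = 2.276671
  t = 3.0000: CF_t = 2.750000, DF = 0.797188, PV = 2.192268
  t = 3.5000: CF_t = 2.750000, DF = 0.767635, PV = 2.110995
  t = 4.0000: CF_t = 2.750000, DF = 0.739176, PV = 2.032735
  t = 4.5000: CF_t = 2.750000, DF = 0.711773, PV = 1.957376
  t = 5.0000: CF_t = 2.750000, DF = 0.685386, PV = 1.884810
  t = 5.5000: CF_t = 2.750000, DF = 0.659977, PV = 1.814935
  t = 6.0000: CF_t = 2.750000, DF = 0.635509, PV = 1.747651
  t = 6.5000: CF_t = 2.750000, DF = 0.611949, PV = 1.682861
  t = 7.0000: CF_t = 102.750000, DF = 0.589263, PV = 60.546748
Price P = sum_t PV_t = 88.264650
Convexity numerator sum_t t*(t + 1/m) * CF_t / (1+y/m)^(m*t + 2):
  t = 0.5000: term = 1.227674
  t = 1.0000: term = 3.546484
  t = 1.5000: term = 6.830012
  t = 2.0000: term = 10.961341
  t = 2.5000: term = 15.832462
  t = 3.0000: term = 21.343714
  t = 3.5000: term = 27.403259
  t = 4.0000: term = 33.926588
  t = 4.5000: term = 40.836048
  t = 5.0000: term = 48.060400
  t = 5.5000: term = 55.534405
  t = 6.0000: term = 63.198430
  t = 6.5000: term = 70.998076
  t = 7.0000: term = 2947.386704
Convexity = (1/P) * sum = 3347.085596 / 88.264650 = 37.921020


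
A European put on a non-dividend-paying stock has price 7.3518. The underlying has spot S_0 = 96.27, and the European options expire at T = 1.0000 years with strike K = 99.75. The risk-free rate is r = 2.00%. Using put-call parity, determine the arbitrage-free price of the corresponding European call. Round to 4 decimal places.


Put-call parity: C - P = S_0 * exp(-qT) - K * exp(-rT).
S_0 * exp(-qT) = 96.2700 * 1.00000000 = 96.27000000
K * exp(-rT) = 99.7500 * 0.98019867 = 97.77481766
C = P + S*exp(-qT) - K*exp(-rT)
C = 7.3518 + 96.27000000 - 97.77481766 = 5.8470

Answer: Call price = 5.8470


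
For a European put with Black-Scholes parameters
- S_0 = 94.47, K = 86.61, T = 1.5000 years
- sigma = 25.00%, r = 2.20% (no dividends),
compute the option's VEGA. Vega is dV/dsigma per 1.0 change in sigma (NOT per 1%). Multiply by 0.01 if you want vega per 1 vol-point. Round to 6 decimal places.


Answer: Vega = 39.797105

Derivation:
d1 = 0.5445772269; d2 = 0.2383910091
phi(d1) = 0.3439631631; exp(-qT) = 1.0000000000; exp(-rT) = 0.9675385596
Vega = S * exp(-qT) * phi(d1) * sqrt(T) = 94.4700 * 1.0000000000 * 0.3439631631 * 1.2247448714 = 39.797105


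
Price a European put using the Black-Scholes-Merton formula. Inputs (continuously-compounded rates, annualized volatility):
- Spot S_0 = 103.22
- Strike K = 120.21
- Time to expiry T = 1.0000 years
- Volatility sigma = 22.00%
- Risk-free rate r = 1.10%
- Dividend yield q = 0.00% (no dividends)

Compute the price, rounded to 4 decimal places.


d1 = (ln(S/K) + (r - q + 0.5*sigma^2) * T) / (sigma * sqrt(T)) = -0.53262537
d2 = d1 - sigma * sqrt(T) = -0.75262537
exp(-rT) = 0.98906028; exp(-qT) = 1.00000000
P = K * exp(-rT) * N(-d2) - S_0 * exp(-qT) * N(-d1)
N(-d1) = 0.70285353; N(-d2) = 0.77416246
P = 120.2100 * 0.98906028 * 0.77416246 - 103.2200 * 1.00000000 * 0.70285353 = 19.4955

Answer: Price = 19.4955


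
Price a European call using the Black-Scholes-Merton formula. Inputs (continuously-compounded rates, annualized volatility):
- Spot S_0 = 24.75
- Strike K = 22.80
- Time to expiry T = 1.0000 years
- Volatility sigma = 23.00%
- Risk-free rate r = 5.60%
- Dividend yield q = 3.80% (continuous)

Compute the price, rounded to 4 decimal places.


Answer: Price = 3.4046

Derivation:
d1 = (ln(S/K) + (r - q + 0.5*sigma^2) * T) / (sigma * sqrt(T)) = 0.55006501
d2 = d1 - sigma * sqrt(T) = 0.32006501
exp(-rT) = 0.94553914; exp(-qT) = 0.96271294
C = S_0 * exp(-qT) * N(d1) - K * exp(-rT) * N(d2)
N(d1) = 0.70886261; N(d2) = 0.62554048
C = 24.7500 * 0.96271294 * 0.70886261 - 22.8000 * 0.94553914 * 0.62554048 = 3.4046


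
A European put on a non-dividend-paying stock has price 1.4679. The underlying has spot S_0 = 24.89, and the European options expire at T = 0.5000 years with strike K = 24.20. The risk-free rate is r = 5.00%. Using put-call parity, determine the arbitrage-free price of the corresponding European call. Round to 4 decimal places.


Answer: Call price = 2.7554

Derivation:
Put-call parity: C - P = S_0 * exp(-qT) - K * exp(-rT).
S_0 * exp(-qT) = 24.8900 * 1.00000000 = 24.89000000
K * exp(-rT) = 24.2000 * 0.97530991 = 23.60249987
C = P + S*exp(-qT) - K*exp(-rT)
C = 1.4679 + 24.89000000 - 23.60249987 = 2.7554


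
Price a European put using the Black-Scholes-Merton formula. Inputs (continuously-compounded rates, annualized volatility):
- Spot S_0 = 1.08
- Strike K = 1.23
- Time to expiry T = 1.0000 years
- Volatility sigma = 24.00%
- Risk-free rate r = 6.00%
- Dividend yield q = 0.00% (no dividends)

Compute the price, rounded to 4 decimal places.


d1 = (ln(S/K) + (r - q + 0.5*sigma^2) * T) / (sigma * sqrt(T)) = -0.17188803
d2 = d1 - sigma * sqrt(T) = -0.41188803
exp(-rT) = 0.94176453; exp(-qT) = 1.00000000
P = K * exp(-rT) * N(-d2) - S_0 * exp(-qT) * N(-d1)
N(-d1) = 0.56823722; N(-d2) = 0.65978925
P = 1.2300 * 0.94176453 * 0.65978925 - 1.0800 * 1.00000000 * 0.56823722 = 0.1506

Answer: Price = 0.1506


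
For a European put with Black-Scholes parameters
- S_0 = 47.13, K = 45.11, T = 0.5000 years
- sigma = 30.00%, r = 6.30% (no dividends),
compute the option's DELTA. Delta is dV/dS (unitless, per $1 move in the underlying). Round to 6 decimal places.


Answer: Delta = -0.322377

Derivation:
d1 = 0.4610609134; d2 = 0.2489288790
phi(d1) = 0.3587149862; exp(-qT) = 1.0000000000; exp(-rT) = 0.9689909565
N(-d1) = 0.3223774517
Delta = -exp(-qT) * N(-d1) = -1.0000000000 * 0.3223774517 = -0.322377


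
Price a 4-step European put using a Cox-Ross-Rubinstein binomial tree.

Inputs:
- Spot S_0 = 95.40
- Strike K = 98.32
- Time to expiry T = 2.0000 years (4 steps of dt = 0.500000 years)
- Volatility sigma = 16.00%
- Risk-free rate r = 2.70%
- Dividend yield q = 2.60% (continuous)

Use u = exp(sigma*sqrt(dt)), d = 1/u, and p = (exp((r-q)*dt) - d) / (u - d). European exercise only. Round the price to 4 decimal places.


dt = T/N = 0.500000
u = exp(sigma*sqrt(dt)) = 1.119785; d = 1/u = 0.893028
p = (exp((r-q)*dt) - d) / (u - d) = 0.473951
Discount per step: exp(-r*dt) = 0.986591
Stock lattice S(k, i) with i counting down-moves:
  k=0: S(0,0) = 95.4000
  k=1: S(1,0) = 106.8275; S(1,1) = 85.1949
  k=2: S(2,0) = 119.6239; S(2,1) = 95.4000; S(2,2) = 76.0814
  k=3: S(3,0) = 133.9531; S(3,1) = 106.8275; S(3,2) = 85.1949; S(3,3) = 67.9429
  k=4: S(4,0) = 149.9987; S(4,1) = 119.6239; S(4,2) = 95.4000; S(4,3) = 76.0814; S(4,4) = 60.6749
Terminal payoffs V(N, i) = max(K - S_T, 0):
  V(4,0) = 0.000000; V(4,1) = 0.000000; V(4,2) = 2.920000; V(4,3) = 22.238555; V(4,4) = 37.645092
Backward induction: V(k, i) = exp(-r*dt) * [p * V(k+1, i) + (1-p) * V(k+1, i+1)].
  V(3,0) = exp(-r*dt) * [p*0.000000 + (1-p)*0.000000] = 0.000000
  V(3,1) = exp(-r*dt) * [p*0.000000 + (1-p)*2.920000] = 1.515464
  V(3,2) = exp(-r*dt) * [p*2.920000 + (1-p)*22.238555] = 12.907072
  V(3,3) = exp(-r*dt) * [p*22.238555 + (1-p)*37.645092] = 29.936262
  V(2,0) = exp(-r*dt) * [p*0.000000 + (1-p)*1.515464] = 0.786518
  V(2,1) = exp(-r*dt) * [p*1.515464 + (1-p)*12.907072] = 7.407326
  V(2,2) = exp(-r*dt) * [p*12.907072 + (1-p)*29.936262] = 21.572056
  V(1,0) = exp(-r*dt) * [p*0.786518 + (1-p)*7.407326] = 4.212135
  V(1,1) = exp(-r*dt) * [p*7.407326 + (1-p)*21.572056] = 14.659418
  V(0,0) = exp(-r*dt) * [p*4.212135 + (1-p)*14.659418] = 9.577738

Answer: Price = V(0,0) = 9.5777


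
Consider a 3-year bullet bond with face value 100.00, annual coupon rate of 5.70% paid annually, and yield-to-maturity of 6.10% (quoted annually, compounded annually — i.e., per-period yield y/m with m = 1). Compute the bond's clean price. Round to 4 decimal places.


Coupon per period c = face * coupon_rate / m = 5.700000
Periods per year m = 1; per-period yield y/m = 0.061000
Number of cashflows N = 3
Cashflows (t years, CF_t, discount factor 1/(1+y/m)^(m*t), PV):
  t = 1.0000: CF_t = 5.700000, DF = 0.942507, PV = 5.372290
  t = 2.0000: CF_t = 5.700000, DF = 0.888320, PV = 5.063422
  t = 3.0000: CF_t = 105.700000, DF = 0.837247, PV = 88.497058
Price P = sum_t PV_t = 98.932770

Answer: Price = 98.9328


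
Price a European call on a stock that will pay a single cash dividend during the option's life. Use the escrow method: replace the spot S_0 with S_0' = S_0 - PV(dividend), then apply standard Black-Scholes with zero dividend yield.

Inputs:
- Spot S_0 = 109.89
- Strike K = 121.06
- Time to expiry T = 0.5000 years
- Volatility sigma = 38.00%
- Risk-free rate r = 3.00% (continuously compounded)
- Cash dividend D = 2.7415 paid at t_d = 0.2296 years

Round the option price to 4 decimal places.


PV(D) = D * exp(-r * t_d) = 2.7415 * 0.99313567 = 2.72268143
S_0' = S_0 - PV(D) = 109.8900 - 2.72268143 = 107.16731857
d1 = (ln(S_0'/K) + (r + sigma^2/2)*T) / (sigma*sqrt(T)) = -0.26347153
d2 = d1 - sigma*sqrt(T) = -0.53217211
exp(-rT) = 0.98511194
N(d1) = 0.39609358; N(d2) = 0.29730340
C = S_0' * N(d1) - K * exp(-rT) * N(d2) = 107.16731857 * 0.39609358 - 121.0600 * 0.98511194 * 0.29730340 = 6.9926

Answer: Price = 6.9926


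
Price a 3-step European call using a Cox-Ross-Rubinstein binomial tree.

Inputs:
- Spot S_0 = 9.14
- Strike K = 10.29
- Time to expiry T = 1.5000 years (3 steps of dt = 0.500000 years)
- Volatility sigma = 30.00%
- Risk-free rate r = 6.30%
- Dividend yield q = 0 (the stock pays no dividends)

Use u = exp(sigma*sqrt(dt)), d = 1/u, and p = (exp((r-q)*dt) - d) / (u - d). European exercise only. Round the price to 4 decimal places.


Answer: Price = V(0,0) = 1.2627

Derivation:
dt = T/N = 0.500000
u = exp(sigma*sqrt(dt)) = 1.236311; d = 1/u = 0.808858
p = (exp((r-q)*dt) - d) / (u - d) = 0.522030
Discount per step: exp(-r*dt) = 0.968991
Stock lattice S(k, i) with i counting down-moves:
  k=0: S(0,0) = 9.1400
  k=1: S(1,0) = 11.2999; S(1,1) = 7.3930
  k=2: S(2,0) = 13.9702; S(2,1) = 9.1400; S(2,2) = 5.9799
  k=3: S(3,0) = 17.2715; S(3,1) = 11.2999; S(3,2) = 7.3930; S(3,3) = 4.8369
Terminal payoffs V(N, i) = max(S_T - K, 0):
  V(3,0) = 6.981478; V(3,1) = 1.009884; V(3,2) = 0.000000; V(3,3) = 0.000000
Backward induction: V(k, i) = exp(-r*dt) * [p * V(k+1, i) + (1-p) * V(k+1, i+1)].
  V(2,0) = exp(-r*dt) * [p*6.981478 + (1-p)*1.009884] = 3.999255
  V(2,1) = exp(-r*dt) * [p*1.009884 + (1-p)*0.000000] = 0.510842
  V(2,2) = exp(-r*dt) * [p*0.000000 + (1-p)*0.000000] = 0.000000
  V(1,0) = exp(-r*dt) * [p*3.999255 + (1-p)*0.510842] = 2.259589
  V(1,1) = exp(-r*dt) * [p*0.510842 + (1-p)*0.000000] = 0.258406
  V(0,0) = exp(-r*dt) * [p*2.259589 + (1-p)*0.258406] = 1.262676


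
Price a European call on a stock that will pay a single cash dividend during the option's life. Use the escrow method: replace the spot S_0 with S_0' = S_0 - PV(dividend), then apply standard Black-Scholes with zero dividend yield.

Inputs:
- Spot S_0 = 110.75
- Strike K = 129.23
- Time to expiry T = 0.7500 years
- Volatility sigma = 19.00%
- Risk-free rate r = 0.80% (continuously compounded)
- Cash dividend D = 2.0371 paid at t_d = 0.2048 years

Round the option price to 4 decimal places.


Answer: Price = 1.5739

Derivation:
PV(D) = D * exp(-r * t_d) = 2.0371 * 0.99836294 = 2.03376515
S_0' = S_0 - PV(D) = 110.7500 - 2.03376515 = 108.71623485
d1 = (ln(S_0'/K) + (r + sigma^2/2)*T) / (sigma*sqrt(T)) = -0.93175293
d2 = d1 - sigma*sqrt(T) = -1.09629776
exp(-rT) = 0.99401796
N(d1) = 0.17573211; N(d2) = 0.13647424
C = S_0' * N(d1) - K * exp(-rT) * N(d2) = 108.71623485 * 0.17573211 - 129.2300 * 0.99401796 * 0.13647424 = 1.5739


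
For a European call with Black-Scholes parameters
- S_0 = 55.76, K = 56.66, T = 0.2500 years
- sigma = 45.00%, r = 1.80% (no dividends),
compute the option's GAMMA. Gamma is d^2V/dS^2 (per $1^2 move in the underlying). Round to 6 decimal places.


d1 = 0.0613367647; d2 = -0.1636632353
phi(d1) = 0.3981925357; exp(-qT) = 1.0000000000; exp(-rT) = 0.9955101098
Gamma = exp(-qT) * phi(d1) / (S * sigma * sqrt(T)) = 1.0000000000 * 0.3981925357 / (55.7600 * 0.4500 * 0.5000000000) = 0.031739

Answer: Gamma = 0.031739


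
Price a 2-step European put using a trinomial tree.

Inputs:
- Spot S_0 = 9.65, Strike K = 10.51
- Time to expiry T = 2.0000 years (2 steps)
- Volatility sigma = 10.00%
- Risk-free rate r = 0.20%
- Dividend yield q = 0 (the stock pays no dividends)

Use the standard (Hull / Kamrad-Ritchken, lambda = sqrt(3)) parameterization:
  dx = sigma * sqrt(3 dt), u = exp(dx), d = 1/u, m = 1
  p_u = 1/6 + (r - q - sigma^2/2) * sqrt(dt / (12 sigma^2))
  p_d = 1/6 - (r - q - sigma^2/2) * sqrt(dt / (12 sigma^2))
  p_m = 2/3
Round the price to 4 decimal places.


dt = T/N = 1.000000; dx = sigma*sqrt(3*dt) = 0.173205
u = exp(dx) = 1.189110; d = 1/u = 0.840965
p_u = 0.158006, p_m = 0.666667, p_d = 0.175327
Discount per step: exp(-r*dt) = 0.998002
Stock lattice S(k, j) with j the centered position index:
  k=0: S(0,+0) = 9.6500
  k=1: S(1,-1) = 8.1153; S(1,+0) = 9.6500; S(1,+1) = 11.4749
  k=2: S(2,-2) = 6.8247; S(2,-1) = 8.1153; S(2,+0) = 9.6500; S(2,+1) = 11.4749; S(2,+2) = 13.6449
Terminal payoffs V(N, j) = max(K - S_T, 0):
  V(2,-2) = 3.685304; V(2,-1) = 2.394686; V(2,+0) = 0.860000; V(2,+1) = 0.000000; V(2,+2) = 0.000000
Backward induction: V(k, j) = exp(-r*dt) * [p_u * V(k+1, j+1) + p_m * V(k+1, j) + p_d * V(k+1, j-1)]
  V(1,-1) = exp(-r*dt) * [p_u*0.860000 + p_m*2.394686 + p_d*3.685304] = 2.373724
  V(1,+0) = exp(-r*dt) * [p_u*0.000000 + p_m*0.860000 + p_d*2.394686] = 0.991202
  V(1,+1) = exp(-r*dt) * [p_u*0.000000 + p_m*0.000000 + p_d*0.860000] = 0.150480
  V(0,+0) = exp(-r*dt) * [p_u*0.150480 + p_m*0.991202 + p_d*2.373724] = 1.098557

Answer: Price = V(0,0) = 1.0986


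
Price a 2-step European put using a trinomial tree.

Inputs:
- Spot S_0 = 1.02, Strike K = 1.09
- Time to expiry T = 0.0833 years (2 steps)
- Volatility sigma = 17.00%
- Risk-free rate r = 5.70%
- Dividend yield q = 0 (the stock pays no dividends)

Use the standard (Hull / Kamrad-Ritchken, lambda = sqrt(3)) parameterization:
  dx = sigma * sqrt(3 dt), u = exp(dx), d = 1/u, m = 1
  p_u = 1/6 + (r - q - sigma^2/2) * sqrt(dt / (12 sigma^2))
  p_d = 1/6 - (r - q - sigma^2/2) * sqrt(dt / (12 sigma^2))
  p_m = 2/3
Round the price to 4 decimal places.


dt = T/N = 0.041650; dx = sigma*sqrt(3*dt) = 0.060092
u = exp(dx) = 1.061934; d = 1/u = 0.941678
p_u = 0.181412, p_m = 0.666667, p_d = 0.151921
Discount per step: exp(-r*dt) = 0.997629
Stock lattice S(k, j) with j the centered position index:
  k=0: S(0,+0) = 1.0200
  k=1: S(1,-1) = 0.9605; S(1,+0) = 1.0200; S(1,+1) = 1.0832
  k=2: S(2,-2) = 0.9045; S(2,-1) = 0.9605; S(2,+0) = 1.0200; S(2,+1) = 1.0832; S(2,+2) = 1.1503
Terminal payoffs V(N, j) = max(K - S_T, 0):
  V(2,-2) = 0.185508; V(2,-1) = 0.129489; V(2,+0) = 0.070000; V(2,+1) = 0.006827; V(2,+2) = 0.000000
Backward induction: V(k, j) = exp(-r*dt) * [p_u * V(k+1, j+1) + p_m * V(k+1, j) + p_d * V(k+1, j-1)]
  V(1,-1) = exp(-r*dt) * [p_u*0.070000 + p_m*0.129489 + p_d*0.185508] = 0.126905
  V(1,+0) = exp(-r*dt) * [p_u*0.006827 + p_m*0.070000 + p_d*0.129489] = 0.067417
  V(1,+1) = exp(-r*dt) * [p_u*0.000000 + p_m*0.006827 + p_d*0.070000] = 0.015150
  V(0,+0) = exp(-r*dt) * [p_u*0.015150 + p_m*0.067417 + p_d*0.126905] = 0.066814

Answer: Price = V(0,0) = 0.0668
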